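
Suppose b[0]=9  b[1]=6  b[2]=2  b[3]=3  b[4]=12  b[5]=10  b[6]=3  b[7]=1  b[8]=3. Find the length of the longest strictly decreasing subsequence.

Negate each value so 'decreasing' becomes 'increasing', then run patience tails on the negated sequence:
-9 → extends → [-9]
-6 → extends → [-9, -6]
-2 → extends → [-9, -6, -2]
-3 → replaces -2 → [-9, -6, -3]
-12 → replaces -9 → [-12, -6, -3]
-10 → replaces -6 → [-12, -10, -3]
-3 → already a tail → [-12, -10, -3]
-1 → extends → [-12, -10, -3, -1]
-3 → already a tail → [-12, -10, -3, -1]
Four tails, so the longest strictly decreasing subsequence of the original has length 4.

4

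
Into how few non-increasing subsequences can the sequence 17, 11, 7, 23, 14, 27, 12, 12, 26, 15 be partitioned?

3

Place each on the leftmost legal pile:
17 → new pile 1 (tops now [17])
11 → pile 1 (tops now [11])
7 → pile 1 (tops now [7])
23 → new pile 2 (tops now [7, 23])
14 → pile 2 (tops now [7, 14])
27 → new pile 3 (tops now [7, 14, 27])
12 → pile 2 (tops now [7, 12, 27])
12 → pile 2 (tops now [7, 12, 27])
26 → pile 3 (tops now [7, 12, 26])
15 → pile 3 (tops now [7, 12, 15])
Three piles.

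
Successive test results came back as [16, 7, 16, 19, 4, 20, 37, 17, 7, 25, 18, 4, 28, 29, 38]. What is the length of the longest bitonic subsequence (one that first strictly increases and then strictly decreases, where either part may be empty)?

inc[i] = longest strictly increasing subsequence ending at i; dec[i] = longest strictly decreasing subsequence starting at i:
i:      1  2  3  4  5  6  7  8  9 10 11 12 13 14 15
a[i]:  16  7 16 19  4 20 37 17  7 25 18  4 28 29 38
inc:    1  1  2  3  1  4  5  3  2  5  4  1  6  7  8
dec:    3  2  3  4  1  4  4  3  2  3  2  1  1  1  1
Best peak at i=7 (value 37): inc=5, dec=4, length 5+4−1 = 8.

8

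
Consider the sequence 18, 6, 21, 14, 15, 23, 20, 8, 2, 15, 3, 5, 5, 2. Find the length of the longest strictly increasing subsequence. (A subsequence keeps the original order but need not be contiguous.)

Track the smallest tail for each achievable length (strict):
18 → extends → [18]
6 → replaces 18 → [6]
21 → extends → [6, 21]
14 → replaces 21 → [6, 14]
15 → extends → [6, 14, 15]
23 → extends → [6, 14, 15, 23]
20 → replaces 23 → [6, 14, 15, 20]
8 → replaces 14 → [6, 8, 15, 20]
2 → replaces 6 → [2, 8, 15, 20]
15 → already a tail → [2, 8, 15, 20]
3 → replaces 8 → [2, 3, 15, 20]
5 → replaces 15 → [2, 3, 5, 20]
5 → already a tail → [2, 3, 5, 20]
2 → already a tail → [2, 3, 5, 20]
Four tails, so the longest strictly increasing subsequence has length 4 (e.g. 6, 14, 15, 23).

4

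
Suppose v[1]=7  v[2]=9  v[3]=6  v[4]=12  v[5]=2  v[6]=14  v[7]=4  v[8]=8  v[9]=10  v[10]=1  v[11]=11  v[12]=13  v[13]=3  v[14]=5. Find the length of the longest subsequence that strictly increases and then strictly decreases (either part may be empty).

7

inc[i] = longest strictly increasing subsequence ending at i; dec[i] = longest strictly decreasing subsequence starting at i:
i:      1  2  3  4  5  6  7  8  9 10 11 12 13 14
v[i]:   7  9  6 12  2 14  4  8 10  1 11 13  3  5
inc:    1  2  1  3  1  4  2  3  4  1  5  6  2  3
dec:    4  4  3  3  2  3  2  2  2  1  2  2  1  1
Best peak at i=12 (value 13): inc=6, dec=2, length 6+2−1 = 7.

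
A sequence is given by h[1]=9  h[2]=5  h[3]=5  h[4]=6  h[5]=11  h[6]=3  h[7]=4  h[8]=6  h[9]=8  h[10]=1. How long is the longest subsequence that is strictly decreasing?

4

Let dp[i] be the longest strictly decreasing subsequence ending at i:
i:      1  2  3  4  5  6  7  8  9 10
h[i]:   9  5  5  6 11  3  4  6  8  1
dp:     1  2  2  2  1  3  3  2  2  4
Maximum is 4.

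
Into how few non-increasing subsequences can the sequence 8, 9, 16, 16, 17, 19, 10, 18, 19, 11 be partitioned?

Place each on the leftmost legal pile:
8 → new pile 1 (tops now [8])
9 → new pile 2 (tops now [8, 9])
16 → new pile 3 (tops now [8, 9, 16])
16 → pile 3 (tops now [8, 9, 16])
17 → new pile 4 (tops now [8, 9, 16, 17])
19 → new pile 5 (tops now [8, 9, 16, 17, 19])
10 → pile 3 (tops now [8, 9, 10, 17, 19])
18 → pile 5 (tops now [8, 9, 10, 17, 18])
19 → new pile 6 (tops now [8, 9, 10, 17, 18, 19])
11 → pile 4 (tops now [8, 9, 10, 11, 18, 19])
Six piles.

6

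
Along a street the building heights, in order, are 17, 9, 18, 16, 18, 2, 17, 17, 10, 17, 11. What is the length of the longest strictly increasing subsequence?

3

Track the smallest tail for each achievable length (strict):
17 → extends → [17]
9 → replaces 17 → [9]
18 → extends → [9, 18]
16 → replaces 18 → [9, 16]
18 → extends → [9, 16, 18]
2 → replaces 9 → [2, 16, 18]
17 → replaces 18 → [2, 16, 17]
17 → already a tail → [2, 16, 17]
10 → replaces 16 → [2, 10, 17]
17 → already a tail → [2, 10, 17]
11 → replaces 17 → [2, 10, 11]
Three tails, so the longest strictly increasing subsequence has length 3 (e.g. 9, 16, 18).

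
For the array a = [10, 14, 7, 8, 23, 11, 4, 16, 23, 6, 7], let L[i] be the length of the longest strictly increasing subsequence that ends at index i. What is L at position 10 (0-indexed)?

3

dp[i] = 1 + max{dp[j] : j<i, a[j]<a[i]} (or 1 if no such j):
i:      0  1  2  3  4  5  6  7  8  9 10
a[i]:  10 14  7  8 23 11  4 16 23  6  7
dp:     1  2  1  2  3  3  1  4  5  2  3
At index 10 the value is 3.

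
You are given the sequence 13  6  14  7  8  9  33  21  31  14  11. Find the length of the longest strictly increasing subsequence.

6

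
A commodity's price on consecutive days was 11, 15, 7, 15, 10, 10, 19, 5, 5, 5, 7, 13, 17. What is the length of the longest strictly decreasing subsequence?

Let dp[i] be the longest strictly decreasing subsequence ending at i:
i:      1  2  3  4  5  6  7  8  9 10 11 12 13
a[i]:  11 15  7 15 10 10 19  5  5  5  7 13 17
dp:     1  1  2  1  2  2  1  3  3  3  3  2  2
Maximum is 3.

3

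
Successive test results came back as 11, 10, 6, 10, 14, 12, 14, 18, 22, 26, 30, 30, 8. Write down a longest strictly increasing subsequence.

Patience tails give the LIS length; then backtrack through the dp parents:
11 → extends → [11]
10 → replaces 11 → [10]
6 → replaces 10 → [6]
10 → extends → [6, 10]
14 → extends → [6, 10, 14]
12 → replaces 14 → [6, 10, 12]
14 → extends → [6, 10, 12, 14]
18 → extends → [6, 10, 12, 14, 18]
22 → extends → [6, 10, 12, 14, 18, 22]
26 → extends → [6, 10, 12, 14, 18, 22, 26]
30 → extends → [6, 10, 12, 14, 18, 22, 26, 30]
30 → already a tail → [6, 10, 12, 14, 18, 22, 26, 30]
8 → replaces 10 → [6, 8, 12, 14, 18, 22, 26, 30]
Length 8; one witness is 6, 10, 12, 14, 18, 22, 26, 30.

6, 10, 12, 14, 18, 22, 26, 30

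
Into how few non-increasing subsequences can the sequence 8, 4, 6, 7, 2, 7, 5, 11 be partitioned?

Place each on the leftmost legal pile:
8 → new pile 1 (tops now [8])
4 → pile 1 (tops now [4])
6 → new pile 2 (tops now [4, 6])
7 → new pile 3 (tops now [4, 6, 7])
2 → pile 1 (tops now [2, 6, 7])
7 → pile 3 (tops now [2, 6, 7])
5 → pile 2 (tops now [2, 5, 7])
11 → new pile 4 (tops now [2, 5, 7, 11])
Four piles.

4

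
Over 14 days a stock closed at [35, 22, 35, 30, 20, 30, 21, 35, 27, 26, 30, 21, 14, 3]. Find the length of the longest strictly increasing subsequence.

Let dp[i] be the length of the longest such subsequence ending at index i:
i:      1  2  3  4  5  6  7  8  9 10 11 12 13 14
a[i]:  35 22 35 30 20 30 21 35 27 26 30 21 14  3
dp:     1  1  2  2  1  2  2  3  3  3  4  2  1  1
Maximum dp value is 4.

4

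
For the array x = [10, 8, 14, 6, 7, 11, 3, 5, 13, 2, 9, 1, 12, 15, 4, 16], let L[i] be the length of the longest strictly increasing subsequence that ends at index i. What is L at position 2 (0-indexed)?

2

dp[i] = 1 + max{dp[j] : j<i, x[j]<x[i]} (or 1 if no such j):
i:      0  1  2  3  4  5  6  7  8  9 10 11 12 13 14 15
x[i]:  10  8 14  6  7 11  3  5 13  2  9  1 12 15  4 16
dp:     1  1  2  1  2  3  1  2  4  1  3  1  4  5  2  6
At index 2 the value is 2.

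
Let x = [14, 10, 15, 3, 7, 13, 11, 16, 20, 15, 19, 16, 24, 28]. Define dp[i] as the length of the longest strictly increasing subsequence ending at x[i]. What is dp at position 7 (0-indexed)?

4

dp[i] = 1 + max{dp[j] : j<i, x[j]<x[i]} (or 1 if no such j):
i:      0  1  2  3  4  5  6  7  8  9 10 11 12 13
x[i]:  14 10 15  3  7 13 11 16 20 15 19 16 24 28
dp:     1  1  2  1  2  3  3  4  5  4  5  5  6  7
At index 7 the value is 4.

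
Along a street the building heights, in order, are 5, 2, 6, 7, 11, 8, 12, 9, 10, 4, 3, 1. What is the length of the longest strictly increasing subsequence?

6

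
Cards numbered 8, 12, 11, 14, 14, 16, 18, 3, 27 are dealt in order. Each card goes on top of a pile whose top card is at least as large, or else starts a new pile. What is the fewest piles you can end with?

6

Place each on the leftmost legal pile:
8 → new pile 1 (tops now [8])
12 → new pile 2 (tops now [8, 12])
11 → pile 2 (tops now [8, 11])
14 → new pile 3 (tops now [8, 11, 14])
14 → pile 3 (tops now [8, 11, 14])
16 → new pile 4 (tops now [8, 11, 14, 16])
18 → new pile 5 (tops now [8, 11, 14, 16, 18])
3 → pile 1 (tops now [3, 11, 14, 16, 18])
27 → new pile 6 (tops now [3, 11, 14, 16, 18, 27])
Six piles.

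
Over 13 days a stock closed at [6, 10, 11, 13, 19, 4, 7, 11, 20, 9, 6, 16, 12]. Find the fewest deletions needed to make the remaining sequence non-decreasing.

Fewest deletions = n − (longest non-decreasing subsequence).
i:      1  2  3  4  5  6  7  8  9 10 11 12 13
a[i]:   6 10 11 13 19  4  7 11 20  9  6 16 12
dp:     1  2  3  4  5  1  2  4  6  3  2  5  5
max dp = 6, so deletions = 13 − 6 = 7.

7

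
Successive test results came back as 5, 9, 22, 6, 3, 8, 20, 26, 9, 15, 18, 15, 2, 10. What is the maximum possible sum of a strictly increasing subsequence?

Let S[i] be the best sum of a strictly increasing subsequence ending at i:
i:      1  2  3  4  5  6  7  8  9 10 11 12 13 14
a[i]:   5  9 22  6  3  8 20 26  9 15 18 15  2 10
S:      5 14 36 11  3 19 39 65 28 43 61 43  2 38
Maximum is 65 (e.g. 5 + 6 + 8 + 20 + 26).

65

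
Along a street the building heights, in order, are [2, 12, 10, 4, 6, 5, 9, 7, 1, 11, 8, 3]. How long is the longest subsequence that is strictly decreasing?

5

Let dp[i] be the longest strictly decreasing subsequence ending at i:
i:      1  2  3  4  5  6  7  8  9 10 11 12
a[i]:   2 12 10  4  6  5  9  7  1 11  8  3
dp:     1  1  2  3  3  4  3  4  5  2  4  5
Maximum is 5.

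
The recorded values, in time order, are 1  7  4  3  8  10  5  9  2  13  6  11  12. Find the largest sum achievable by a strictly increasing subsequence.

49

Let S[i] be the best sum of a strictly increasing subsequence ending at i:
i:      1  2  3  4  5  6  7  8  9 10 11 12 13
a[i]:   1  7  4  3  8 10  5  9  2 13  6 11 12
S:      1  8  5  4 16 26 10 25  3 39 16 37 49
Maximum is 49 (e.g. 1 + 7 + 8 + 10 + 11 + 12).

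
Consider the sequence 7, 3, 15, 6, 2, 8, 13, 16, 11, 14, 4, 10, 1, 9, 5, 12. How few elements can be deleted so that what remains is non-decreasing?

Fewest deletions = n − (longest non-decreasing subsequence).
Patience tails:
7 → extends → [7]
3 → replaces 7 → [3]
15 → extends → [3, 15]
6 → replaces 15 → [3, 6]
2 → replaces 3 → [2, 6]
8 → extends → [2, 6, 8]
13 → extends → [2, 6, 8, 13]
16 → extends → [2, 6, 8, 13, 16]
11 → replaces 13 → [2, 6, 8, 11, 16]
14 → replaces 16 → [2, 6, 8, 11, 14]
4 → replaces 6 → [2, 4, 8, 11, 14]
10 → replaces 11 → [2, 4, 8, 10, 14]
1 → replaces 2 → [1, 4, 8, 10, 14]
9 → replaces 10 → [1, 4, 8, 9, 14]
5 → replaces 8 → [1, 4, 5, 9, 14]
12 → replaces 14 → [1, 4, 5, 9, 12]
Longest non-decreasing subsequence has length 5, so deletions = 16 − 5 = 11.

11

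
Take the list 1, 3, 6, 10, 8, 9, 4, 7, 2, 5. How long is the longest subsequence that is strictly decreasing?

4

Let dp[i] be the longest strictly decreasing subsequence ending at i:
i:      1  2  3  4  5  6  7  8  9 10
a[i]:   1  3  6 10  8  9  4  7  2  5
dp:     1  1  1  1  2  2  3  3  4  4
Maximum is 4.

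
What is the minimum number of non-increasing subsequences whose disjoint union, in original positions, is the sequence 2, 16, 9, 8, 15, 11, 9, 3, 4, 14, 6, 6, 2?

4

The minimum number of non-increasing subsequences covering a sequence equals the length of its longest strictly increasing subsequence.
LIS length is 4 (e.g. 2, 9, 11, 14), so 4 piles are needed.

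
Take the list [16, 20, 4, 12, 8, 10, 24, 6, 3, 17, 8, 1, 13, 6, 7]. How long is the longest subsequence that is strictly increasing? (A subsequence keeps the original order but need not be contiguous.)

4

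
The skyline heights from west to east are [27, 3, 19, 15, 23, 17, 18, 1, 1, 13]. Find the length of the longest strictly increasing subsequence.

4

Track the smallest tail for each achievable length (strict):
27 → extends → [27]
3 → replaces 27 → [3]
19 → extends → [3, 19]
15 → replaces 19 → [3, 15]
23 → extends → [3, 15, 23]
17 → replaces 23 → [3, 15, 17]
18 → extends → [3, 15, 17, 18]
1 → replaces 3 → [1, 15, 17, 18]
1 → already a tail → [1, 15, 17, 18]
13 → replaces 15 → [1, 13, 17, 18]
Four tails, so the longest strictly increasing subsequence has length 4 (e.g. 3, 15, 17, 18).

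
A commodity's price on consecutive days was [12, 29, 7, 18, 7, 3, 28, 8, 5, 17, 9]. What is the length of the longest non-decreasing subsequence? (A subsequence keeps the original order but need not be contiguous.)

4

Track the smallest tail for each achievable length (allowing ties):
12 → extends → [12]
29 → extends → [12, 29]
7 → replaces 12 → [7, 29]
18 → replaces 29 → [7, 18]
7 → replaces 18 → [7, 7]
3 → replaces 7 → [3, 7]
28 → extends → [3, 7, 28]
8 → replaces 28 → [3, 7, 8]
5 → replaces 7 → [3, 5, 8]
17 → extends → [3, 5, 8, 17]
9 → replaces 17 → [3, 5, 8, 9]
Four tails, so the longest non-decreasing subsequence has length 4 (e.g. 7, 7, 8, 17).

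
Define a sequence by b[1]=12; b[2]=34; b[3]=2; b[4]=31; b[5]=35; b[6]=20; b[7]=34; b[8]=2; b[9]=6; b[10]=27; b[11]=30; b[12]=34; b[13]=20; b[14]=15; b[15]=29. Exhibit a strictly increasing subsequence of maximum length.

12, 20, 27, 30, 34

Patience tails give the LIS length; then backtrack through the dp parents:
12 → extends → [12]
34 → extends → [12, 34]
2 → replaces 12 → [2, 34]
31 → replaces 34 → [2, 31]
35 → extends → [2, 31, 35]
20 → replaces 31 → [2, 20, 35]
34 → replaces 35 → [2, 20, 34]
2 → already a tail → [2, 20, 34]
6 → replaces 20 → [2, 6, 34]
27 → replaces 34 → [2, 6, 27]
30 → extends → [2, 6, 27, 30]
34 → extends → [2, 6, 27, 30, 34]
20 → replaces 27 → [2, 6, 20, 30, 34]
15 → replaces 20 → [2, 6, 15, 30, 34]
29 → replaces 30 → [2, 6, 15, 29, 34]
Length 5; one witness is 12, 20, 27, 30, 34.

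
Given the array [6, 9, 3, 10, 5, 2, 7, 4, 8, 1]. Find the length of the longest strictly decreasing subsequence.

4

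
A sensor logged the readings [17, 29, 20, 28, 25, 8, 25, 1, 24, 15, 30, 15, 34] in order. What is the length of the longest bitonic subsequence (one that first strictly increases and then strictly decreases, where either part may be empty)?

6

inc[i] = longest strictly increasing subsequence ending at i; dec[i] = longest strictly decreasing subsequence starting at i:
i:      1  2  3  4  5  6  7  8  9 10 11 12 13
a[i]:  17 29 20 28 25  8 25  1 24 15 30 15 34
inc:    1  2  2  3  3  1  3  1  3  2  4  2  5
dec:    3  5  3  4  3  2  3  1  2  1  2  1  1
Best peak at i=2 (value 29): inc=2, dec=5, length 2+5−1 = 6.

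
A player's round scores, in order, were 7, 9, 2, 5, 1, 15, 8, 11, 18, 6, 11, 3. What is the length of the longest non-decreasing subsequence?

5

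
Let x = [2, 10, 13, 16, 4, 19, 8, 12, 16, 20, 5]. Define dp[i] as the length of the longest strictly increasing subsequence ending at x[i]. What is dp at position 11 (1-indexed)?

dp[i] = 1 + max{dp[j] : j<i, x[j]<x[i]} (or 1 if no such j):
i:      1  2  3  4  5  6  7  8  9 10 11
x[i]:   2 10 13 16  4 19  8 12 16 20  5
dp:     1  2  3  4  2  5  3  4  5  6  3
At index 11 the value is 3.

3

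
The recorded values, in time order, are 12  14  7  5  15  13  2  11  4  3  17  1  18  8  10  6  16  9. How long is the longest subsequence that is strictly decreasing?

6

Let dp[i] be the longest strictly decreasing subsequence ending at i:
i:      1  2  3  4  5  6  7  8  9 10 11 12 13 14 15 16 17 18
a[i]:  12 14  7  5 15 13  2 11  4  3 17  1 18  8 10  6 16  9
dp:     1  1  2  3  1  2  4  3  4  5  1  6  1  4  4  5  2  5
Maximum is 6.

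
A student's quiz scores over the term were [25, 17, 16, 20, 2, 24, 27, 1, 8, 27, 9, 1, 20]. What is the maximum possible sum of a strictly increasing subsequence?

Let S[i] be the best sum of a strictly increasing subsequence ending at i:
i:      1  2  3  4  5  6  7  8  9 10 11 12 13
a[i]:  25 17 16 20  2 24 27  1  8 27  9  1 20
S:     25 17 16 37  2 61 88  1 10 88 19  1 39
Maximum is 88 (e.g. 17 + 20 + 24 + 27).

88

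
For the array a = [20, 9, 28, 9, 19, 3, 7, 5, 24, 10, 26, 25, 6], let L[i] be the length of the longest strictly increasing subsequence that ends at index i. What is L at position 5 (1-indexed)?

2

dp[i] = 1 + max{dp[j] : j<i, a[j]<a[i]} (or 1 if no such j):
i:      1  2  3  4  5  6  7  8  9 10 11 12 13
a[i]:  20  9 28  9 19  3  7  5 24 10 26 25  6
dp:     1  1  2  1  2  1  2  2  3  3  4  4  3
At index 5 the value is 2.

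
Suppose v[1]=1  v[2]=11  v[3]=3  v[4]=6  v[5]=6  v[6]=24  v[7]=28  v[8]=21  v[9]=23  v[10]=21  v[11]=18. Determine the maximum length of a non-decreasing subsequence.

Track the smallest tail for each achievable length (allowing ties):
1 → extends → [1]
11 → extends → [1, 11]
3 → replaces 11 → [1, 3]
6 → extends → [1, 3, 6]
6 → extends → [1, 3, 6, 6]
24 → extends → [1, 3, 6, 6, 24]
28 → extends → [1, 3, 6, 6, 24, 28]
21 → replaces 24 → [1, 3, 6, 6, 21, 28]
23 → replaces 28 → [1, 3, 6, 6, 21, 23]
21 → replaces 23 → [1, 3, 6, 6, 21, 21]
18 → replaces 21 → [1, 3, 6, 6, 18, 21]
Six tails, so the longest non-decreasing subsequence has length 6 (e.g. 1, 3, 6, 6, 24, 28).

6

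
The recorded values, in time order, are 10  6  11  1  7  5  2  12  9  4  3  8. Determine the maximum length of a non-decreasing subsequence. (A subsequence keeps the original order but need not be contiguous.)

4

Track the smallest tail for each achievable length (allowing ties):
10 → extends → [10]
6 → replaces 10 → [6]
11 → extends → [6, 11]
1 → replaces 6 → [1, 11]
7 → replaces 11 → [1, 7]
5 → replaces 7 → [1, 5]
2 → replaces 5 → [1, 2]
12 → extends → [1, 2, 12]
9 → replaces 12 → [1, 2, 9]
4 → replaces 9 → [1, 2, 4]
3 → replaces 4 → [1, 2, 3]
8 → extends → [1, 2, 3, 8]
Four tails, so the longest non-decreasing subsequence has length 4 (e.g. 1, 2, 4, 8).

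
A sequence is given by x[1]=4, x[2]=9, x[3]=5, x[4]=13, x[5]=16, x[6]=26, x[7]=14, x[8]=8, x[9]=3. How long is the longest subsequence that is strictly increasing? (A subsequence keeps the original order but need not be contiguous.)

Let dp[i] be the length of the longest such subsequence ending at index i:
i:      1  2  3  4  5  6  7  8  9
x[i]:   4  9  5 13 16 26 14  8  3
dp:     1  2  2  3  4  5  4  3  1
Maximum dp value is 5.

5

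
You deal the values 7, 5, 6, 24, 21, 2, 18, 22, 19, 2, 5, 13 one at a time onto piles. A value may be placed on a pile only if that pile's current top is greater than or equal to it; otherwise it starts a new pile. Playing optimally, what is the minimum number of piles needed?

4

Place each on the leftmost legal pile:
7 → new pile 1 (tops now [7])
5 → pile 1 (tops now [5])
6 → new pile 2 (tops now [5, 6])
24 → new pile 3 (tops now [5, 6, 24])
21 → pile 3 (tops now [5, 6, 21])
2 → pile 1 (tops now [2, 6, 21])
18 → pile 3 (tops now [2, 6, 18])
22 → new pile 4 (tops now [2, 6, 18, 22])
19 → pile 4 (tops now [2, 6, 18, 19])
2 → pile 1 (tops now [2, 6, 18, 19])
5 → pile 2 (tops now [2, 5, 18, 19])
13 → pile 3 (tops now [2, 5, 13, 19])
Four piles.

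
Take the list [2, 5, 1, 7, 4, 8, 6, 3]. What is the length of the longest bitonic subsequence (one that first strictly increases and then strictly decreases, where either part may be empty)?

6

inc[i] = longest strictly increasing subsequence ending at i; dec[i] = longest strictly decreasing subsequence starting at i:
i:     1 2 3 4 5 6 7 8
a[i]:  2 5 1 7 4 8 6 3
inc:   1 2 1 3 2 4 3 2
dec:   2 3 1 3 2 3 2 1
Best peak at i=6 (value 8): inc=4, dec=3, length 4+3−1 = 6.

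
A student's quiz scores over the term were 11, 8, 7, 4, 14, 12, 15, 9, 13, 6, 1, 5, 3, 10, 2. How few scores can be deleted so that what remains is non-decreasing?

12

Fewest deletions = n − (longest non-decreasing subsequence).
Patience tails:
11 → extends → [11]
8 → replaces 11 → [8]
7 → replaces 8 → [7]
4 → replaces 7 → [4]
14 → extends → [4, 14]
12 → replaces 14 → [4, 12]
15 → extends → [4, 12, 15]
9 → replaces 12 → [4, 9, 15]
13 → replaces 15 → [4, 9, 13]
6 → replaces 9 → [4, 6, 13]
1 → replaces 4 → [1, 6, 13]
5 → replaces 6 → [1, 5, 13]
3 → replaces 5 → [1, 3, 13]
10 → replaces 13 → [1, 3, 10]
2 → replaces 3 → [1, 2, 10]
Longest non-decreasing subsequence has length 3, so deletions = 15 − 3 = 12.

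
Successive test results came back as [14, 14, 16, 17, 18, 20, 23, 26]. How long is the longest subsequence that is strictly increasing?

7

Track the smallest tail for each achievable length (strict):
14 → extends → [14]
14 → already a tail → [14]
16 → extends → [14, 16]
17 → extends → [14, 16, 17]
18 → extends → [14, 16, 17, 18]
20 → extends → [14, 16, 17, 18, 20]
23 → extends → [14, 16, 17, 18, 20, 23]
26 → extends → [14, 16, 17, 18, 20, 23, 26]
Seven tails, so the longest strictly increasing subsequence has length 7 (e.g. 14, 16, 17, 18, 20, 23, 26).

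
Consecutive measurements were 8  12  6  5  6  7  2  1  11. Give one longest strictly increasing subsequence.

Patience tails give the LIS length; then backtrack through the dp parents:
8 → extends → [8]
12 → extends → [8, 12]
6 → replaces 8 → [6, 12]
5 → replaces 6 → [5, 12]
6 → replaces 12 → [5, 6]
7 → extends → [5, 6, 7]
2 → replaces 5 → [2, 6, 7]
1 → replaces 2 → [1, 6, 7]
11 → extends → [1, 6, 7, 11]
Length 4; one witness is 5, 6, 7, 11.

5, 6, 7, 11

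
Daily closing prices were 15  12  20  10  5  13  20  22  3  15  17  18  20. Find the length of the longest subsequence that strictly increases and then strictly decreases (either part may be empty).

inc[i] = longest strictly increasing subsequence ending at i; dec[i] = longest strictly decreasing subsequence starting at i:
i:      1  2  3  4  5  6  7  8  9 10 11 12 13
a[i]:  15 12 20 10  5 13 20 22  3 15 17 18 20
inc:    1  1  2  1  1  2  3  4  1  3  4  5  6
dec:    5  4  4  3  2  2  2  2  1  1  1  1  1
Best peak at i=13 (value 20): inc=6, dec=1, length 6+1−1 = 6.

6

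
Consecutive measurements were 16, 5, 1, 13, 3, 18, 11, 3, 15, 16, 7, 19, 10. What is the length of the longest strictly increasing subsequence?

6

Track the smallest tail for each achievable length (strict):
16 → extends → [16]
5 → replaces 16 → [5]
1 → replaces 5 → [1]
13 → extends → [1, 13]
3 → replaces 13 → [1, 3]
18 → extends → [1, 3, 18]
11 → replaces 18 → [1, 3, 11]
3 → already a tail → [1, 3, 11]
15 → extends → [1, 3, 11, 15]
16 → extends → [1, 3, 11, 15, 16]
7 → replaces 11 → [1, 3, 7, 15, 16]
19 → extends → [1, 3, 7, 15, 16, 19]
10 → replaces 15 → [1, 3, 7, 10, 16, 19]
Six tails, so the longest strictly increasing subsequence has length 6 (e.g. 1, 3, 11, 15, 16, 19).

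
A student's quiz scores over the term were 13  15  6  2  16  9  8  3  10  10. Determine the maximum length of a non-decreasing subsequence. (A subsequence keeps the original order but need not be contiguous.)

4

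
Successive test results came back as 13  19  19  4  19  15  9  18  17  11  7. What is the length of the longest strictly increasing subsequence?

3

Let dp[i] be the length of the longest such subsequence ending at index i:
i:      1  2  3  4  5  6  7  8  9 10 11
a[i]:  13 19 19  4 19 15  9 18 17 11  7
dp:     1  2  2  1  2  2  2  3  3  3  2
Maximum dp value is 3.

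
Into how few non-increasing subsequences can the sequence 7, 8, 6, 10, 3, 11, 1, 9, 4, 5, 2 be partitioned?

Place each on the leftmost legal pile:
7 → new pile 1 (tops now [7])
8 → new pile 2 (tops now [7, 8])
6 → pile 1 (tops now [6, 8])
10 → new pile 3 (tops now [6, 8, 10])
3 → pile 1 (tops now [3, 8, 10])
11 → new pile 4 (tops now [3, 8, 10, 11])
1 → pile 1 (tops now [1, 8, 10, 11])
9 → pile 3 (tops now [1, 8, 9, 11])
4 → pile 2 (tops now [1, 4, 9, 11])
5 → pile 3 (tops now [1, 4, 5, 11])
2 → pile 2 (tops now [1, 2, 5, 11])
Four piles.

4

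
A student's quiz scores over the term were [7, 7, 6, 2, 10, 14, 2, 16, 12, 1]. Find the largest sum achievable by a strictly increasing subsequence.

Let S[i] be the best sum of a strictly increasing subsequence ending at i:
i:      1  2  3  4  5  6  7  8  9 10
a[i]:   7  7  6  2 10 14  2 16 12  1
S:      7  7  6  2 17 31  2 47 29  1
Maximum is 47 (e.g. 7 + 10 + 14 + 16).

47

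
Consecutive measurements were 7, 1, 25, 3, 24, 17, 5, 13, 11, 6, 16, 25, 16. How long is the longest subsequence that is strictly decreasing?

6

Let dp[i] be the longest strictly decreasing subsequence ending at i:
i:      1  2  3  4  5  6  7  8  9 10 11 12 13
a[i]:   7  1 25  3 24 17  5 13 11  6 16 25 16
dp:     1  2  1  2  2  3  4  4  5  6  4  1  4
Maximum is 6.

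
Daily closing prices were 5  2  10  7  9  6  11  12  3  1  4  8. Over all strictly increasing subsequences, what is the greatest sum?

44

Let S[i] be the best sum of a strictly increasing subsequence ending at i:
i:      1  2  3  4  5  6  7  8  9 10 11 12
a[i]:   5  2 10  7  9  6 11 12  3  1  4  8
S:      5  2 15 12 21 11 32 44  5  1  9 20
Maximum is 44 (e.g. 5 + 7 + 9 + 11 + 12).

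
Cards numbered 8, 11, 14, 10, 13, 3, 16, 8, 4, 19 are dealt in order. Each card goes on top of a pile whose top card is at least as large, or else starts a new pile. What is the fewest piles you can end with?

5

Place each on the leftmost legal pile:
8 → new pile 1 (tops now [8])
11 → new pile 2 (tops now [8, 11])
14 → new pile 3 (tops now [8, 11, 14])
10 → pile 2 (tops now [8, 10, 14])
13 → pile 3 (tops now [8, 10, 13])
3 → pile 1 (tops now [3, 10, 13])
16 → new pile 4 (tops now [3, 10, 13, 16])
8 → pile 2 (tops now [3, 8, 13, 16])
4 → pile 2 (tops now [3, 4, 13, 16])
19 → new pile 5 (tops now [3, 4, 13, 16, 19])
Five piles.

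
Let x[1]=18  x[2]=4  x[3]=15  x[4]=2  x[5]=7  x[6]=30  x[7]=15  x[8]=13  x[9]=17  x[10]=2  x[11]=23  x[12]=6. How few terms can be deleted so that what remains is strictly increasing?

7

Fewest deletions = n − (longest strictly increasing subsequence).
Patience tails:
18 → extends → [18]
4 → replaces 18 → [4]
15 → extends → [4, 15]
2 → replaces 4 → [2, 15]
7 → replaces 15 → [2, 7]
30 → extends → [2, 7, 30]
15 → replaces 30 → [2, 7, 15]
13 → replaces 15 → [2, 7, 13]
17 → extends → [2, 7, 13, 17]
2 → already a tail → [2, 7, 13, 17]
23 → extends → [2, 7, 13, 17, 23]
6 → replaces 7 → [2, 6, 13, 17, 23]
Longest strictly increasing subsequence has length 5, so deletions = 12 − 5 = 7.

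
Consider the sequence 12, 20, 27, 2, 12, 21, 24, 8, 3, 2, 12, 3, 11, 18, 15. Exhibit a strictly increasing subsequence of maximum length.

12, 20, 21, 24

Patience tails give the LIS length; then backtrack through the dp parents:
12 → extends → [12]
20 → extends → [12, 20]
27 → extends → [12, 20, 27]
2 → replaces 12 → [2, 20, 27]
12 → replaces 20 → [2, 12, 27]
21 → replaces 27 → [2, 12, 21]
24 → extends → [2, 12, 21, 24]
8 → replaces 12 → [2, 8, 21, 24]
3 → replaces 8 → [2, 3, 21, 24]
2 → already a tail → [2, 3, 21, 24]
12 → replaces 21 → [2, 3, 12, 24]
3 → already a tail → [2, 3, 12, 24]
11 → replaces 12 → [2, 3, 11, 24]
18 → replaces 24 → [2, 3, 11, 18]
15 → replaces 18 → [2, 3, 11, 15]
Length 4; one witness is 12, 20, 21, 24.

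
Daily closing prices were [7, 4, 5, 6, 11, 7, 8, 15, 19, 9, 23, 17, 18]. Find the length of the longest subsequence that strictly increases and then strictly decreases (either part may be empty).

inc[i] = longest strictly increasing subsequence ending at i; dec[i] = longest strictly decreasing subsequence starting at i:
i:      1  2  3  4  5  6  7  8  9 10 11 12 13
a[i]:   7  4  5  6 11  7  8 15 19  9 23 17 18
inc:    1  1  2  3  4  4  5  6  7  6  8  7  8
dec:    2  1  1  1  2  1  1  2  2  1  2  1  1
Best peak at i=11 (value 23): inc=8, dec=2, length 8+2−1 = 9.

9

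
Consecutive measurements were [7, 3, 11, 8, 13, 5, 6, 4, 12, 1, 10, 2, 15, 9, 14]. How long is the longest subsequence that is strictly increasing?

5

Let dp[i] be the length of the longest such subsequence ending at index i:
i:      1  2  3  4  5  6  7  8  9 10 11 12 13 14 15
a[i]:   7  3 11  8 13  5  6  4 12  1 10  2 15  9 14
dp:     1  1  2  2  3  2  3  2  4  1  4  2  5  4  5
Maximum dp value is 5.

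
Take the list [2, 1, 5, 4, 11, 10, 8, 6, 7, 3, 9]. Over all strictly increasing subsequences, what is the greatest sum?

Let S[i] be the best sum of a strictly increasing subsequence ending at i:
i:      1  2  3  4  5  6  7  8  9 10 11
a[i]:   2  1  5  4 11 10  8  6  7  3  9
S:      2  1  7  6 18 17 15 13 20  5 29
Maximum is 29 (e.g. 2 + 5 + 6 + 7 + 9).

29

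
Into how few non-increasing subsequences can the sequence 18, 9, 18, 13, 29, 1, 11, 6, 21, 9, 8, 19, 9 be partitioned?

4

The minimum number of non-increasing subsequences covering a sequence equals the length of its longest strictly increasing subsequence.
LIS length is 4 (e.g. 1, 6, 9, 19), so 4 piles are needed.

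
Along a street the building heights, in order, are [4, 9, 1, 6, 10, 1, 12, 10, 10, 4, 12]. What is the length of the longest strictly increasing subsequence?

4

Let dp[i] be the length of the longest such subsequence ending at index i:
i:      1  2  3  4  5  6  7  8  9 10 11
a[i]:   4  9  1  6 10  1 12 10 10  4 12
dp:     1  2  1  2  3  1  4  3  3  2  4
Maximum dp value is 4.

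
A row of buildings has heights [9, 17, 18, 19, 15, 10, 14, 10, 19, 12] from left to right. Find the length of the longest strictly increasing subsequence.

4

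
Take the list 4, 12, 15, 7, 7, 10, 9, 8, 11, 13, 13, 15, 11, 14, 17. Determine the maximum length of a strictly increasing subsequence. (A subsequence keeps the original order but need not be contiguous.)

7

Let dp[i] be the length of the longest such subsequence ending at index i:
i:      1  2  3  4  5  6  7  8  9 10 11 12 13 14 15
a[i]:   4 12 15  7  7 10  9  8 11 13 13 15 11 14 17
dp:     1  2  3  2  2  3  3  3  4  5  5  6  4  6  7
Maximum dp value is 7.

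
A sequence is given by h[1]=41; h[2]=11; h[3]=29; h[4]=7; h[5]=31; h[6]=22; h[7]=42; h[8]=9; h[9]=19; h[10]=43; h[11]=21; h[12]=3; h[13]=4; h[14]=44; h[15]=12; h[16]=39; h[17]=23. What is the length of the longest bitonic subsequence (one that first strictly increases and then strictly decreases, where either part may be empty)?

inc[i] = longest strictly increasing subsequence ending at i; dec[i] = longest strictly decreasing subsequence starting at i:
i:      1  2  3  4  5  6  7  8  9 10 11 12 13 14 15 16 17
h[i]:  41 11 29  7 31 22 42  9 19 43 21  3  4 44 12 39 23
inc:    1  1  2  1  3  2  4  2  3  5  4  1  2  6  3  5  5
dec:    5  3  4  2  4  3  3  2  2  3  2  1  1  3  1  2  1
Best peak at i=14 (value 44): inc=6, dec=3, length 6+3−1 = 8.

8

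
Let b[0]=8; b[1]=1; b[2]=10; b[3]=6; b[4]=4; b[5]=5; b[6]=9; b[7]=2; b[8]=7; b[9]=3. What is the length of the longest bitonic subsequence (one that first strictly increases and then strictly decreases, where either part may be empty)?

inc[i] = longest strictly increasing subsequence ending at i; dec[i] = longest strictly decreasing subsequence starting at i:
i:      0  1  2  3  4  5  6  7  8  9
b[i]:   8  1 10  6  4  5  9  2  7  3
inc:    1  1  2  2  2  3  4  2  4  3
dec:    4  1  4  3  2  2  3  1  2  1
Best peak at i=6 (value 9): inc=4, dec=3, length 4+3−1 = 6.

6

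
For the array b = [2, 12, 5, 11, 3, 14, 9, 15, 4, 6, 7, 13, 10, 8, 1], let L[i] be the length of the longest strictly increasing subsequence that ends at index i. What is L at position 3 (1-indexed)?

2

dp[i] = 1 + max{dp[j] : j<i, b[j]<b[i]} (or 1 if no such j):
i:      1  2  3  4  5  6  7  8  9 10 11 12 13 14 15
b[i]:   2 12  5 11  3 14  9 15  4  6  7 13 10  8  1
dp:     1  2  2  3  2  4  3  5  3  4  5  6  6  6  1
At index 3 the value is 2.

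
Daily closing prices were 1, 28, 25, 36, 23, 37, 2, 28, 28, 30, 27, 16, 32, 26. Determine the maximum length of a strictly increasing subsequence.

5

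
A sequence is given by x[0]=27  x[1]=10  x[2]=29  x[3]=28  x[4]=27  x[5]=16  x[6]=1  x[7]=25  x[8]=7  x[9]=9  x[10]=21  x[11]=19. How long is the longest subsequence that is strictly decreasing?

Negate each value so 'decreasing' becomes 'increasing', then run patience tails on the negated sequence:
-27 → extends → [-27]
-10 → extends → [-27, -10]
-29 → replaces -27 → [-29, -10]
-28 → replaces -10 → [-29, -28]
-27 → extends → [-29, -28, -27]
-16 → extends → [-29, -28, -27, -16]
-1 → extends → [-29, -28, -27, -16, -1]
-25 → replaces -16 → [-29, -28, -27, -25, -1]
-7 → replaces -1 → [-29, -28, -27, -25, -7]
-9 → replaces -7 → [-29, -28, -27, -25, -9]
-21 → replaces -9 → [-29, -28, -27, -25, -21]
-19 → extends → [-29, -28, -27, -25, -21, -19]
Six tails, so the longest strictly decreasing subsequence of the original has length 6.

6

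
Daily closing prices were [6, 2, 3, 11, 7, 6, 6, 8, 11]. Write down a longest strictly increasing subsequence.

2, 3, 7, 8, 11

Patience tails give the LIS length; then backtrack through the dp parents:
6 → extends → [6]
2 → replaces 6 → [2]
3 → extends → [2, 3]
11 → extends → [2, 3, 11]
7 → replaces 11 → [2, 3, 7]
6 → replaces 7 → [2, 3, 6]
6 → already a tail → [2, 3, 6]
8 → extends → [2, 3, 6, 8]
11 → extends → [2, 3, 6, 8, 11]
Length 5; one witness is 2, 3, 7, 8, 11.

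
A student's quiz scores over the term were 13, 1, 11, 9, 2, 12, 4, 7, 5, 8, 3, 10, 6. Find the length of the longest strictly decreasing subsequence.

Negate each value so 'decreasing' becomes 'increasing', then run patience tails on the negated sequence:
-13 → extends → [-13]
-1 → extends → [-13, -1]
-11 → replaces -1 → [-13, -11]
-9 → extends → [-13, -11, -9]
-2 → extends → [-13, -11, -9, -2]
-12 → replaces -11 → [-13, -12, -9, -2]
-4 → replaces -2 → [-13, -12, -9, -4]
-7 → replaces -4 → [-13, -12, -9, -7]
-5 → extends → [-13, -12, -9, -7, -5]
-8 → replaces -7 → [-13, -12, -9, -8, -5]
-3 → extends → [-13, -12, -9, -8, -5, -3]
-10 → replaces -9 → [-13, -12, -10, -8, -5, -3]
-6 → replaces -5 → [-13, -12, -10, -8, -6, -3]
Six tails, so the longest strictly decreasing subsequence of the original has length 6.

6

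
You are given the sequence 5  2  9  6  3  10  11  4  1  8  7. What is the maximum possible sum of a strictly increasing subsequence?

35

Let S[i] be the best sum of a strictly increasing subsequence ending at i:
i:      1  2  3  4  5  6  7  8  9 10 11
a[i]:   5  2  9  6  3 10 11  4  1  8  7
S:      5  2 14 11  5 24 35  9  1 19 18
Maximum is 35 (e.g. 5 + 9 + 10 + 11).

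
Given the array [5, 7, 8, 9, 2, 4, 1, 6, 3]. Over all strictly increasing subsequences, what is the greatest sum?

29

Let S[i] be the best sum of a strictly increasing subsequence ending at i:
i:      1  2  3  4  5  6  7  8  9
a[i]:   5  7  8  9  2  4  1  6  3
S:      5 12 20 29  2  6  1 12  5
Maximum is 29 (e.g. 5 + 7 + 8 + 9).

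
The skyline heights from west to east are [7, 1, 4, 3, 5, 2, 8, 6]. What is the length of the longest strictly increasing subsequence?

4

Track the smallest tail for each achievable length (strict):
7 → extends → [7]
1 → replaces 7 → [1]
4 → extends → [1, 4]
3 → replaces 4 → [1, 3]
5 → extends → [1, 3, 5]
2 → replaces 3 → [1, 2, 5]
8 → extends → [1, 2, 5, 8]
6 → replaces 8 → [1, 2, 5, 6]
Four tails, so the longest strictly increasing subsequence has length 4 (e.g. 1, 4, 5, 8).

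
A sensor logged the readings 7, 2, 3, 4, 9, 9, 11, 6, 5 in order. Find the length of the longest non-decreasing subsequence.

Let dp[i] be the length of the longest such subsequence ending at index i:
i:      1  2  3  4  5  6  7  8  9
a[i]:   7  2  3  4  9  9 11  6  5
dp:     1  1  2  3  4  5  6  4  4
Maximum dp value is 6.

6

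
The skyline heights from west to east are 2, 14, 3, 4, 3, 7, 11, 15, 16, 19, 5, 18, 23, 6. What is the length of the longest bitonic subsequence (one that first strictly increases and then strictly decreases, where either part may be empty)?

inc[i] = longest strictly increasing subsequence ending at i; dec[i] = longest strictly decreasing subsequence starting at i:
i:      1  2  3  4  5  6  7  8  9 10 11 12 13 14
a[i]:   2 14  3  4  3  7 11 15 16 19  5 18 23  6
inc:    1  2  2  3  2  4  5  6  7  8  4  8  9  5
dec:    1  3  1  2  1  2  2  2  2  3  1  2  2  1
Best peak at i=10 (value 19): inc=8, dec=3, length 8+3−1 = 10.

10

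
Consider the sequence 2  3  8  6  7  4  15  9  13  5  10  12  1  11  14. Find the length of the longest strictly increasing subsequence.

Track the smallest tail for each achievable length (strict):
2 → extends → [2]
3 → extends → [2, 3]
8 → extends → [2, 3, 8]
6 → replaces 8 → [2, 3, 6]
7 → extends → [2, 3, 6, 7]
4 → replaces 6 → [2, 3, 4, 7]
15 → extends → [2, 3, 4, 7, 15]
9 → replaces 15 → [2, 3, 4, 7, 9]
13 → extends → [2, 3, 4, 7, 9, 13]
5 → replaces 7 → [2, 3, 4, 5, 9, 13]
10 → replaces 13 → [2, 3, 4, 5, 9, 10]
12 → extends → [2, 3, 4, 5, 9, 10, 12]
1 → replaces 2 → [1, 3, 4, 5, 9, 10, 12]
11 → replaces 12 → [1, 3, 4, 5, 9, 10, 11]
14 → extends → [1, 3, 4, 5, 9, 10, 11, 14]
Eight tails, so the longest strictly increasing subsequence has length 8 (e.g. 2, 3, 6, 7, 9, 10, 12, 14).

8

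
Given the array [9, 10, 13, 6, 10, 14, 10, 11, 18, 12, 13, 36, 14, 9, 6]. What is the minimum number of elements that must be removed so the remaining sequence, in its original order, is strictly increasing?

Fewest deletions = n − (longest strictly increasing subsequence).
Patience tails:
9 → extends → [9]
10 → extends → [9, 10]
13 → extends → [9, 10, 13]
6 → replaces 9 → [6, 10, 13]
10 → already a tail → [6, 10, 13]
14 → extends → [6, 10, 13, 14]
10 → already a tail → [6, 10, 13, 14]
11 → replaces 13 → [6, 10, 11, 14]
18 → extends → [6, 10, 11, 14, 18]
12 → replaces 14 → [6, 10, 11, 12, 18]
13 → replaces 18 → [6, 10, 11, 12, 13]
36 → extends → [6, 10, 11, 12, 13, 36]
14 → replaces 36 → [6, 10, 11, 12, 13, 14]
9 → replaces 10 → [6, 9, 11, 12, 13, 14]
6 → already a tail → [6, 9, 11, 12, 13, 14]
Longest strictly increasing subsequence has length 6, so deletions = 15 − 6 = 9.

9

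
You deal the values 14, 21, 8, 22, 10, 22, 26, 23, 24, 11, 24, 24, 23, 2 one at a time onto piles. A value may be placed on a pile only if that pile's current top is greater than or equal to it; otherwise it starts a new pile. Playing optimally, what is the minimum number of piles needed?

5

Place each on the leftmost legal pile:
14 → new pile 1 (tops now [14])
21 → new pile 2 (tops now [14, 21])
8 → pile 1 (tops now [8, 21])
22 → new pile 3 (tops now [8, 21, 22])
10 → pile 2 (tops now [8, 10, 22])
22 → pile 3 (tops now [8, 10, 22])
26 → new pile 4 (tops now [8, 10, 22, 26])
23 → pile 4 (tops now [8, 10, 22, 23])
24 → new pile 5 (tops now [8, 10, 22, 23, 24])
11 → pile 3 (tops now [8, 10, 11, 23, 24])
24 → pile 5 (tops now [8, 10, 11, 23, 24])
24 → pile 5 (tops now [8, 10, 11, 23, 24])
23 → pile 4 (tops now [8, 10, 11, 23, 24])
2 → pile 1 (tops now [2, 10, 11, 23, 24])
Five piles.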